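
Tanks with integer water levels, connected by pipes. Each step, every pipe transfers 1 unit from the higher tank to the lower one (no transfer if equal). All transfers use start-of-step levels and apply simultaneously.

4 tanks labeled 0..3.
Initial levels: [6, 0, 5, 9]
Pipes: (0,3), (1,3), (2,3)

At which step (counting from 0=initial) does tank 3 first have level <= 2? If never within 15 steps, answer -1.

Step 1: flows [3->0,3->1,3->2] -> levels [7 1 6 6]
Step 2: flows [0->3,3->1,2=3] -> levels [6 2 6 6]
Step 3: flows [0=3,3->1,2=3] -> levels [6 3 6 5]
Step 4: flows [0->3,3->1,2->3] -> levels [5 4 5 6]
Step 5: flows [3->0,3->1,3->2] -> levels [6 5 6 3]
Step 6: flows [0->3,1->3,2->3] -> levels [5 4 5 6]
  -> period-2 cycle (repeats step 4); tank 3 never drops to <=2
Tank 3 never reaches <=2 within 15 steps

Answer: -1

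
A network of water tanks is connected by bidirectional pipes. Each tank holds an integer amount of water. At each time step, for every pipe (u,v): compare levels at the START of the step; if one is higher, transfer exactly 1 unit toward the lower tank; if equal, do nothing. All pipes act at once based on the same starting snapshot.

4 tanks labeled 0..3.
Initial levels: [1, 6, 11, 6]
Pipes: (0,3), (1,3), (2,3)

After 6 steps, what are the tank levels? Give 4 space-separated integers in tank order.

Answer: 6 6 6 6

Derivation:
Step 1: flows [3->0,1=3,2->3] -> levels [2 6 10 6]
Step 2: flows [3->0,1=3,2->3] -> levels [3 6 9 6]
Step 3: flows [3->0,1=3,2->3] -> levels [4 6 8 6]
Step 4: flows [3->0,1=3,2->3] -> levels [5 6 7 6]
Step 5: flows [3->0,1=3,2->3] -> levels [6 6 6 6]
Step 6: flows [0=3,1=3,2=3] -> levels [6 6 6 6]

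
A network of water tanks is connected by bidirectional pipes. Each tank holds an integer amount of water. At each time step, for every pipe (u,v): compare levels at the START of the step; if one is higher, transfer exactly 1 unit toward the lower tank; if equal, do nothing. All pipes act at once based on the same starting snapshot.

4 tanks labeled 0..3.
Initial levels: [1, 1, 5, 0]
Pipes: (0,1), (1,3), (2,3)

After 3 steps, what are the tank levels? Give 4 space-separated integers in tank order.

Answer: 1 1 2 3

Derivation:
Step 1: flows [0=1,1->3,2->3] -> levels [1 0 4 2]
Step 2: flows [0->1,3->1,2->3] -> levels [0 2 3 2]
Step 3: flows [1->0,1=3,2->3] -> levels [1 1 2 3]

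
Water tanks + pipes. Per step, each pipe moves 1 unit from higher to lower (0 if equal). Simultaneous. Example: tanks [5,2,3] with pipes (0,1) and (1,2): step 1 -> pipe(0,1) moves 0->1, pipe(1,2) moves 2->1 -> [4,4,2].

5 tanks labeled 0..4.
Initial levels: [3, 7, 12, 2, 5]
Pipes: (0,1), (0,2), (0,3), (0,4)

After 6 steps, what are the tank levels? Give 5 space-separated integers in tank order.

Step 1: flows [1->0,2->0,0->3,4->0] -> levels [5 6 11 3 4]
Step 2: flows [1->0,2->0,0->3,0->4] -> levels [5 5 10 4 5]
Step 3: flows [0=1,2->0,0->3,0=4] -> levels [5 5 9 5 5]
Step 4: flows [0=1,2->0,0=3,0=4] -> levels [6 5 8 5 5]
Step 5: flows [0->1,2->0,0->3,0->4] -> levels [4 6 7 6 6]
Step 6: flows [1->0,2->0,3->0,4->0] -> levels [8 5 6 5 5]

Answer: 8 5 6 5 5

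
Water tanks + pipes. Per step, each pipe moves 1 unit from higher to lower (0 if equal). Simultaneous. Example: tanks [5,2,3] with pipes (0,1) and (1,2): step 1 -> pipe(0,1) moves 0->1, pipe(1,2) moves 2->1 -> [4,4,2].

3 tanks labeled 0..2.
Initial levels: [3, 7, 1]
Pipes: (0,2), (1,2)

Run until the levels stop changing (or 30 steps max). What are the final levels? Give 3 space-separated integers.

Answer: 4 4 3

Derivation:
Step 1: flows [0->2,1->2] -> levels [2 6 3]
Step 2: flows [2->0,1->2] -> levels [3 5 3]
Step 3: flows [0=2,1->2] -> levels [3 4 4]
Step 4: flows [2->0,1=2] -> levels [4 4 3]
Step 5: flows [0->2,1->2] -> levels [3 3 5]
Step 6: flows [2->0,2->1] -> levels [4 4 3]
  -> period-2 cycle: step 6 state = step 4 state; never stabilizes
  -> state at step 30: (30-4) mod 2 = 0, same as step 4 -> [4 4 3]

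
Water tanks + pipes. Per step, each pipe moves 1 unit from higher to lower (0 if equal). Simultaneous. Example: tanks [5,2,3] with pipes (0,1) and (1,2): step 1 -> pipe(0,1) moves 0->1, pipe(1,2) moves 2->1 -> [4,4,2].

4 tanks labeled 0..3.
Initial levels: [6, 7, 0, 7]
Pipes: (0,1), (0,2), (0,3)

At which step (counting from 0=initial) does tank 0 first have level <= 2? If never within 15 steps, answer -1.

Answer: -1

Derivation:
Step 1: flows [1->0,0->2,3->0] -> levels [7 6 1 6]
Step 2: flows [0->1,0->2,0->3] -> levels [4 7 2 7]
Step 3: flows [1->0,0->2,3->0] -> levels [5 6 3 6]
Step 4: flows [1->0,0->2,3->0] -> levels [6 5 4 5]
Step 5: flows [0->1,0->2,0->3] -> levels [3 6 5 6]
Step 6: flows [1->0,2->0,3->0] -> levels [6 5 4 5]
  -> period-2 cycle (repeats step 4); tank 0 never drops to <=2
Tank 0 never reaches <=2 within 15 steps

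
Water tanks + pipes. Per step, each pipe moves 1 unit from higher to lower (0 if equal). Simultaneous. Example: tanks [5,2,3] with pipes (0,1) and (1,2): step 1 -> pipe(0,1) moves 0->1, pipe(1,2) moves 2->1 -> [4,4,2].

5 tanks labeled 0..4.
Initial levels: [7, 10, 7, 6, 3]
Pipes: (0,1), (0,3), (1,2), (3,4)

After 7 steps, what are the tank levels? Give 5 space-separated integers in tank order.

Step 1: flows [1->0,0->3,1->2,3->4] -> levels [7 8 8 6 4]
Step 2: flows [1->0,0->3,1=2,3->4] -> levels [7 7 8 6 5]
Step 3: flows [0=1,0->3,2->1,3->4] -> levels [6 8 7 6 6]
Step 4: flows [1->0,0=3,1->2,3=4] -> levels [7 6 8 6 6]
Step 5: flows [0->1,0->3,2->1,3=4] -> levels [5 8 7 7 6]
Step 6: flows [1->0,3->0,1->2,3->4] -> levels [7 6 8 5 7]
Step 7: flows [0->1,0->3,2->1,4->3] -> levels [5 8 7 7 6]

Answer: 5 8 7 7 6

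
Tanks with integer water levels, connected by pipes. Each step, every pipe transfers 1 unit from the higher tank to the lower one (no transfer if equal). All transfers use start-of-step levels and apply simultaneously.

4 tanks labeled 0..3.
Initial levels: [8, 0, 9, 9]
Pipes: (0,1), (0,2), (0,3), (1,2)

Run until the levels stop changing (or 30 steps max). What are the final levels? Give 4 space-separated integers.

Step 1: flows [0->1,2->0,3->0,2->1] -> levels [9 2 7 8]
Step 2: flows [0->1,0->2,0->3,2->1] -> levels [6 4 7 9]
Step 3: flows [0->1,2->0,3->0,2->1] -> levels [7 6 5 8]
Step 4: flows [0->1,0->2,3->0,1->2] -> levels [6 6 7 7]
Step 5: flows [0=1,2->0,3->0,2->1] -> levels [8 7 5 6]
Step 6: flows [0->1,0->2,0->3,1->2] -> levels [5 7 7 7]
Step 7: flows [1->0,2->0,3->0,1=2] -> levels [8 6 6 6]
Step 8: flows [0->1,0->2,0->3,1=2] -> levels [5 7 7 7]
  -> period-2 cycle: step 8 state = step 6 state; never stabilizes
  -> state at step 30: (30-6) mod 2 = 0, same as step 6 -> [5 7 7 7]

Answer: 5 7 7 7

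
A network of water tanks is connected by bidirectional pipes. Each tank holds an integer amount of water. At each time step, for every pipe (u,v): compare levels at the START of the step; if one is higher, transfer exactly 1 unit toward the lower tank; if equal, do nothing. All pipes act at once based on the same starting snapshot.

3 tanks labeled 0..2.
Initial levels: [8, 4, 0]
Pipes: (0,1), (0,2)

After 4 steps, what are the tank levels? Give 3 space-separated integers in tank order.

Answer: 4 4 4

Derivation:
Step 1: flows [0->1,0->2] -> levels [6 5 1]
Step 2: flows [0->1,0->2] -> levels [4 6 2]
Step 3: flows [1->0,0->2] -> levels [4 5 3]
Step 4: flows [1->0,0->2] -> levels [4 4 4]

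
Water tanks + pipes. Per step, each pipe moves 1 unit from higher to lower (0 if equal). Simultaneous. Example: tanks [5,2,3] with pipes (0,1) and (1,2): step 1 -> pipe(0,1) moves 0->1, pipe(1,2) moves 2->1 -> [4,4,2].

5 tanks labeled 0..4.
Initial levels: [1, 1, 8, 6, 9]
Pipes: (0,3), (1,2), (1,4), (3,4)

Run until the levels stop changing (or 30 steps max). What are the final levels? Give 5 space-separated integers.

Step 1: flows [3->0,2->1,4->1,4->3] -> levels [2 3 7 6 7]
Step 2: flows [3->0,2->1,4->1,4->3] -> levels [3 5 6 6 5]
Step 3: flows [3->0,2->1,1=4,3->4] -> levels [4 6 5 4 6]
Step 4: flows [0=3,1->2,1=4,4->3] -> levels [4 5 6 5 5]
Step 5: flows [3->0,2->1,1=4,3=4] -> levels [5 6 5 4 5]
Step 6: flows [0->3,1->2,1->4,4->3] -> levels [4 4 6 6 5]
Step 7: flows [3->0,2->1,4->1,3->4] -> levels [5 6 5 4 5]
  -> period-2 cycle: step 7 state = step 5 state; never stabilizes
  -> state at step 30: (30-5) mod 2 = 1, same as step 6 -> [4 4 6 6 5]

Answer: 4 4 6 6 5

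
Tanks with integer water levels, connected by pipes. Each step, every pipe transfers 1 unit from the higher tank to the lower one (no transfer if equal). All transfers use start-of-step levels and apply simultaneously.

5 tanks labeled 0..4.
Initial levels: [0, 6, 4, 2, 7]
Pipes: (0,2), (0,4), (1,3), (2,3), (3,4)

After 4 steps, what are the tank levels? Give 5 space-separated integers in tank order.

Step 1: flows [2->0,4->0,1->3,2->3,4->3] -> levels [2 5 2 5 5]
Step 2: flows [0=2,4->0,1=3,3->2,3=4] -> levels [3 5 3 4 4]
Step 3: flows [0=2,4->0,1->3,3->2,3=4] -> levels [4 4 4 4 3]
Step 4: flows [0=2,0->4,1=3,2=3,3->4] -> levels [3 4 4 3 5]

Answer: 3 4 4 3 5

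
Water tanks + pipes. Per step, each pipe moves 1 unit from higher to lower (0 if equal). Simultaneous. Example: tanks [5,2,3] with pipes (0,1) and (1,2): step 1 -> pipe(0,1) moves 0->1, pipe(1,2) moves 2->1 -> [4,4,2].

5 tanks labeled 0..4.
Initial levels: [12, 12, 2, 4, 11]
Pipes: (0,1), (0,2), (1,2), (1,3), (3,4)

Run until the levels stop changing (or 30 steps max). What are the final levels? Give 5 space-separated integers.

Step 1: flows [0=1,0->2,1->2,1->3,4->3] -> levels [11 10 4 6 10]
Step 2: flows [0->1,0->2,1->2,1->3,4->3] -> levels [9 9 6 8 9]
Step 3: flows [0=1,0->2,1->2,1->3,4->3] -> levels [8 7 8 10 8]
Step 4: flows [0->1,0=2,2->1,3->1,3->4] -> levels [7 10 7 8 9]
Step 5: flows [1->0,0=2,1->2,1->3,4->3] -> levels [8 7 8 10 8]
  -> period-2 cycle: step 5 state = step 3 state; never stabilizes
  -> state at step 30: (30-3) mod 2 = 1, same as step 4 -> [7 10 7 8 9]

Answer: 7 10 7 8 9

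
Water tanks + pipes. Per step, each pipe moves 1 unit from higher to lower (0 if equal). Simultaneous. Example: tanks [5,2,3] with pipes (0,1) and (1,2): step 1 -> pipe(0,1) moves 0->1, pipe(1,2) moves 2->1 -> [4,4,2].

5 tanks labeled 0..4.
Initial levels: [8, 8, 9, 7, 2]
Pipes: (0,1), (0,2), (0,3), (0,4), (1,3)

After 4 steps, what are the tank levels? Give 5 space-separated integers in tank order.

Answer: 8 7 7 7 5

Derivation:
Step 1: flows [0=1,2->0,0->3,0->4,1->3] -> levels [7 7 8 9 3]
Step 2: flows [0=1,2->0,3->0,0->4,3->1] -> levels [8 8 7 7 4]
Step 3: flows [0=1,0->2,0->3,0->4,1->3] -> levels [5 7 8 9 5]
Step 4: flows [1->0,2->0,3->0,0=4,3->1] -> levels [8 7 7 7 5]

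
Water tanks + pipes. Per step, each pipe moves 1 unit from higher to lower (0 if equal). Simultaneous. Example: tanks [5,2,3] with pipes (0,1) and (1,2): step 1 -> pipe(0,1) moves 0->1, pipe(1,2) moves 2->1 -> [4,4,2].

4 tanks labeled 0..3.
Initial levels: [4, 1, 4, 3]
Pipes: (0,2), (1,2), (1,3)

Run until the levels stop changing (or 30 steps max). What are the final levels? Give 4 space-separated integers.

Answer: 3 2 4 3

Derivation:
Step 1: flows [0=2,2->1,3->1] -> levels [4 3 3 2]
Step 2: flows [0->2,1=2,1->3] -> levels [3 2 4 3]
Step 3: flows [2->0,2->1,3->1] -> levels [4 4 2 2]
Step 4: flows [0->2,1->2,1->3] -> levels [3 2 4 3]
  -> period-2 cycle: step 4 state = step 2 state; never stabilizes
  -> state at step 30: (30-2) mod 2 = 0, same as step 2 -> [3 2 4 3]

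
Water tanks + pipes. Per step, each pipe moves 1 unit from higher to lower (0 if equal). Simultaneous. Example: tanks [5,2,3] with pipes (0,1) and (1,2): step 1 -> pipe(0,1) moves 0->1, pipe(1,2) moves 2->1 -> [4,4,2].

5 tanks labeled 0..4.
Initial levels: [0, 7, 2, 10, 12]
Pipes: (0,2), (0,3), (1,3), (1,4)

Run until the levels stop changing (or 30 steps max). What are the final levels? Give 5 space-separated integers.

Answer: 5 6 6 7 7

Derivation:
Step 1: flows [2->0,3->0,3->1,4->1] -> levels [2 9 1 8 11]
Step 2: flows [0->2,3->0,1->3,4->1] -> levels [2 9 2 8 10]
Step 3: flows [0=2,3->0,1->3,4->1] -> levels [3 9 2 8 9]
Step 4: flows [0->2,3->0,1->3,1=4] -> levels [3 8 3 8 9]
Step 5: flows [0=2,3->0,1=3,4->1] -> levels [4 9 3 7 8]
Step 6: flows [0->2,3->0,1->3,1->4] -> levels [4 7 4 7 9]
Step 7: flows [0=2,3->0,1=3,4->1] -> levels [5 8 4 6 8]
Step 8: flows [0->2,3->0,1->3,1=4] -> levels [5 7 5 6 8]
Step 9: flows [0=2,3->0,1->3,4->1] -> levels [6 7 5 6 7]
Step 10: flows [0->2,0=3,1->3,1=4] -> levels [5 6 6 7 7]
Step 11: flows [2->0,3->0,3->1,4->1] -> levels [7 8 5 5 6]
Step 12: flows [0->2,0->3,1->3,1->4] -> levels [5 6 6 7 7]
  -> period-2 cycle: step 12 state = step 10 state; never stabilizes
  -> state at step 30: (30-10) mod 2 = 0, same as step 10 -> [5 6 6 7 7]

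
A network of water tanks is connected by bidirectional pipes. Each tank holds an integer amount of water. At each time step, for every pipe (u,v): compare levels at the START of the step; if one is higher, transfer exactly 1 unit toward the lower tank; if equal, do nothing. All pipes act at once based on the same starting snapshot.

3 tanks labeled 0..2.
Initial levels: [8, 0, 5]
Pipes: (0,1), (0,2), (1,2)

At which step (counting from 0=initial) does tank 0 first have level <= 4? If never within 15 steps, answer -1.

Step 1: flows [0->1,0->2,2->1] -> levels [6 2 5]
Step 2: flows [0->1,0->2,2->1] -> levels [4 4 5]
Tank 0 first reaches <=4 at step 2

Answer: 2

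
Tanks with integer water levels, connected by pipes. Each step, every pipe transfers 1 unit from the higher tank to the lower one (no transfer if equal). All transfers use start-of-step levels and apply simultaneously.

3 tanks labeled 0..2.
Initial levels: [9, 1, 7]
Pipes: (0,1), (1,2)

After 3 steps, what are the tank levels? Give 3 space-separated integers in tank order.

Step 1: flows [0->1,2->1] -> levels [8 3 6]
Step 2: flows [0->1,2->1] -> levels [7 5 5]
Step 3: flows [0->1,1=2] -> levels [6 6 5]

Answer: 6 6 5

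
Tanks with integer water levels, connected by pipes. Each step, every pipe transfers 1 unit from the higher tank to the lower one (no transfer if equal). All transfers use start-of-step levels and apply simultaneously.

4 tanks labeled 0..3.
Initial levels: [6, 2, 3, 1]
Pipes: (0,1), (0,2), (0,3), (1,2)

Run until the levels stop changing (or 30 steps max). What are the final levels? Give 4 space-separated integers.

Step 1: flows [0->1,0->2,0->3,2->1] -> levels [3 4 3 2]
Step 2: flows [1->0,0=2,0->3,1->2] -> levels [3 2 4 3]
Step 3: flows [0->1,2->0,0=3,2->1] -> levels [3 4 2 3]
Step 4: flows [1->0,0->2,0=3,1->2] -> levels [3 2 4 3]
  -> period-2 cycle: step 4 state = step 2 state; never stabilizes
  -> state at step 30: (30-2) mod 2 = 0, same as step 2 -> [3 2 4 3]

Answer: 3 2 4 3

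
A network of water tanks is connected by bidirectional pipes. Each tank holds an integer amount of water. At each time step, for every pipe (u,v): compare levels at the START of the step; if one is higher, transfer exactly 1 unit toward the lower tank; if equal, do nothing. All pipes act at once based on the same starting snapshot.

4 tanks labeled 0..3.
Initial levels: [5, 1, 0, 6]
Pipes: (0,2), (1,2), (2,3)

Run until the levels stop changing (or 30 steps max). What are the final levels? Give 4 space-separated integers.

Step 1: flows [0->2,1->2,3->2] -> levels [4 0 3 5]
Step 2: flows [0->2,2->1,3->2] -> levels [3 1 4 4]
Step 3: flows [2->0,2->1,2=3] -> levels [4 2 2 4]
Step 4: flows [0->2,1=2,3->2] -> levels [3 2 4 3]
Step 5: flows [2->0,2->1,2->3] -> levels [4 3 1 4]
Step 6: flows [0->2,1->2,3->2] -> levels [3 2 4 3]
  -> period-2 cycle: step 6 state = step 4 state; never stabilizes
  -> state at step 30: (30-4) mod 2 = 0, same as step 4 -> [3 2 4 3]

Answer: 3 2 4 3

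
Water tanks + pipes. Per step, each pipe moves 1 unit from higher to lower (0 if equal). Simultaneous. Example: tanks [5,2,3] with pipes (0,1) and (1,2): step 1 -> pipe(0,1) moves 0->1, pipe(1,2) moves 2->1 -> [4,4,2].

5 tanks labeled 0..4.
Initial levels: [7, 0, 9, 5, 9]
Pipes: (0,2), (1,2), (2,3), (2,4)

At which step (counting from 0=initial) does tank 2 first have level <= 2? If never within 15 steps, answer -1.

Step 1: flows [2->0,2->1,2->3,2=4] -> levels [8 1 6 6 9]
Step 2: flows [0->2,2->1,2=3,4->2] -> levels [7 2 7 6 8]
Step 3: flows [0=2,2->1,2->3,4->2] -> levels [7 3 6 7 7]
Step 4: flows [0->2,2->1,3->2,4->2] -> levels [6 4 8 6 6]
Step 5: flows [2->0,2->1,2->3,2->4] -> levels [7 5 4 7 7]
Step 6: flows [0->2,1->2,3->2,4->2] -> levels [6 4 8 6 6]
  -> period-2 cycle (repeats step 4); tank 2 never drops to <=2
Tank 2 never reaches <=2 within 15 steps

Answer: -1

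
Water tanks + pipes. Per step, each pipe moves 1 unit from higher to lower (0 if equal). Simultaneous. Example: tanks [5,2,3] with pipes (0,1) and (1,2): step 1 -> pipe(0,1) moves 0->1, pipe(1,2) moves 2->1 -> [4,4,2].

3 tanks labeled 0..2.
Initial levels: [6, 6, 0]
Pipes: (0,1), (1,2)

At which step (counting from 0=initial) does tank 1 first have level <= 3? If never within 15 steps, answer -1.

Step 1: flows [0=1,1->2] -> levels [6 5 1]
Step 2: flows [0->1,1->2] -> levels [5 5 2]
Step 3: flows [0=1,1->2] -> levels [5 4 3]
Step 4: flows [0->1,1->2] -> levels [4 4 4]
Step 5: flows [0=1,1=2] -> levels [4 4 4]
  -> stable; tank 1 stays at 4 > 3
Tank 1 never reaches <=3 within 15 steps

Answer: -1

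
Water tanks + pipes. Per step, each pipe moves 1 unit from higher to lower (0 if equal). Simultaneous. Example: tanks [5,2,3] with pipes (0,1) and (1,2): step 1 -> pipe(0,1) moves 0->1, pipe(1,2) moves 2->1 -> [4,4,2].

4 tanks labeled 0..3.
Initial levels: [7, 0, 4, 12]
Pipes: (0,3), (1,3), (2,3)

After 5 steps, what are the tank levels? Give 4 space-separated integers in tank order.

Answer: 6 5 6 6

Derivation:
Step 1: flows [3->0,3->1,3->2] -> levels [8 1 5 9]
Step 2: flows [3->0,3->1,3->2] -> levels [9 2 6 6]
Step 3: flows [0->3,3->1,2=3] -> levels [8 3 6 6]
Step 4: flows [0->3,3->1,2=3] -> levels [7 4 6 6]
Step 5: flows [0->3,3->1,2=3] -> levels [6 5 6 6]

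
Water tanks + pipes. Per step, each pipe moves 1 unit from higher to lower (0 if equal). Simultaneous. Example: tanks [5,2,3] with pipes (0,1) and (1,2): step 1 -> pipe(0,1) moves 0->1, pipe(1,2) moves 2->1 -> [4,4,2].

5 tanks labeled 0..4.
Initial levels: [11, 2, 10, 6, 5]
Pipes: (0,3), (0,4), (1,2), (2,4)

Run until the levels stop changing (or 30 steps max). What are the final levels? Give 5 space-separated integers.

Answer: 6 7 5 8 8

Derivation:
Step 1: flows [0->3,0->4,2->1,2->4] -> levels [9 3 8 7 7]
Step 2: flows [0->3,0->4,2->1,2->4] -> levels [7 4 6 8 9]
Step 3: flows [3->0,4->0,2->1,4->2] -> levels [9 5 6 7 7]
Step 4: flows [0->3,0->4,2->1,4->2] -> levels [7 6 6 8 7]
Step 5: flows [3->0,0=4,1=2,4->2] -> levels [8 6 7 7 6]
Step 6: flows [0->3,0->4,2->1,2->4] -> levels [6 7 5 8 8]
Step 7: flows [3->0,4->0,1->2,4->2] -> levels [8 6 7 7 6]
  -> period-2 cycle: step 7 state = step 5 state; never stabilizes
  -> state at step 30: (30-5) mod 2 = 1, same as step 6 -> [6 7 5 8 8]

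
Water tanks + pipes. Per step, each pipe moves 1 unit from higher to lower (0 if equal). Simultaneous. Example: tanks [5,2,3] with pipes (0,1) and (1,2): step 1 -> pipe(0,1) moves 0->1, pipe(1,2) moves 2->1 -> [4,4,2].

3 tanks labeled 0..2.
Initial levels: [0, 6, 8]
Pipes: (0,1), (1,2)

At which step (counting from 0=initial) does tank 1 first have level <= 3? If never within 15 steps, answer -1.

Answer: -1

Derivation:
Step 1: flows [1->0,2->1] -> levels [1 6 7]
Step 2: flows [1->0,2->1] -> levels [2 6 6]
Step 3: flows [1->0,1=2] -> levels [3 5 6]
Step 4: flows [1->0,2->1] -> levels [4 5 5]
Step 5: flows [1->0,1=2] -> levels [5 4 5]
Step 6: flows [0->1,2->1] -> levels [4 6 4]
Step 7: flows [1->0,1->2] -> levels [5 4 5]
  -> period-2 cycle (repeats step 5); tank 1 never drops to <=3
Tank 1 never reaches <=3 within 15 steps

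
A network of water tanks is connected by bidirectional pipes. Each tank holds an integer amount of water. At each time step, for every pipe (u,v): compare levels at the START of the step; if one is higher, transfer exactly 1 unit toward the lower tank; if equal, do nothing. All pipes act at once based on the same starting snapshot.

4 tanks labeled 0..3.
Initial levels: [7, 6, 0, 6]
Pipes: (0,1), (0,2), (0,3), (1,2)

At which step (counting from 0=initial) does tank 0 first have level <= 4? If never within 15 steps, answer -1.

Step 1: flows [0->1,0->2,0->3,1->2] -> levels [4 6 2 7]
Tank 0 first reaches <=4 at step 1

Answer: 1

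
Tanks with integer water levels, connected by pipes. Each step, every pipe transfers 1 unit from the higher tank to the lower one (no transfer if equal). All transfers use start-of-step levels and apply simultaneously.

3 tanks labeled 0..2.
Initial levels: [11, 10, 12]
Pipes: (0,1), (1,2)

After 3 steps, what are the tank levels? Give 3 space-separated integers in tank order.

Answer: 10 12 11

Derivation:
Step 1: flows [0->1,2->1] -> levels [10 12 11]
Step 2: flows [1->0,1->2] -> levels [11 10 12]
  -> period-2 cycle: step 2 state = step 0 state
  -> state at step 3: (3-0) mod 2 = 1, same as step 1 -> [10 12 11]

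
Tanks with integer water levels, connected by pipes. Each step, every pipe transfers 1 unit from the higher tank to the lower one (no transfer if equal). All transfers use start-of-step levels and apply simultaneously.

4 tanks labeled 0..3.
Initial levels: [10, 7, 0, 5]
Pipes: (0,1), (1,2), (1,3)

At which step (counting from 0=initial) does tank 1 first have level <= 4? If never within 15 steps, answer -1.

Answer: 7

Derivation:
Step 1: flows [0->1,1->2,1->3] -> levels [9 6 1 6]
Step 2: flows [0->1,1->2,1=3] -> levels [8 6 2 6]
Step 3: flows [0->1,1->2,1=3] -> levels [7 6 3 6]
Step 4: flows [0->1,1->2,1=3] -> levels [6 6 4 6]
Step 5: flows [0=1,1->2,1=3] -> levels [6 5 5 6]
Step 6: flows [0->1,1=2,3->1] -> levels [5 7 5 5]
Step 7: flows [1->0,1->2,1->3] -> levels [6 4 6 6]
Tank 1 first reaches <=4 at step 7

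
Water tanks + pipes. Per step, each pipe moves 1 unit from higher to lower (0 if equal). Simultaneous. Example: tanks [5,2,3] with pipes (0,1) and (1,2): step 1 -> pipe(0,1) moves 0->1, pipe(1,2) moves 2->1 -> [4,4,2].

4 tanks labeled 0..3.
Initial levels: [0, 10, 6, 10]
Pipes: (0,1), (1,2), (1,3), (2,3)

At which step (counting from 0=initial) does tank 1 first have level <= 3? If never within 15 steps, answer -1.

Answer: -1

Derivation:
Step 1: flows [1->0,1->2,1=3,3->2] -> levels [1 8 8 9]
Step 2: flows [1->0,1=2,3->1,3->2] -> levels [2 8 9 7]
Step 3: flows [1->0,2->1,1->3,2->3] -> levels [3 7 7 9]
Step 4: flows [1->0,1=2,3->1,3->2] -> levels [4 7 8 7]
Step 5: flows [1->0,2->1,1=3,2->3] -> levels [5 7 6 8]
Step 6: flows [1->0,1->2,3->1,3->2] -> levels [6 6 8 6]
Step 7: flows [0=1,2->1,1=3,2->3] -> levels [6 7 6 7]
Step 8: flows [1->0,1->2,1=3,3->2] -> levels [7 5 8 6]
Step 9: flows [0->1,2->1,3->1,2->3] -> levels [6 8 6 6]
Step 10: flows [1->0,1->2,1->3,2=3] -> levels [7 5 7 7]
Step 11: flows [0->1,2->1,3->1,2=3] -> levels [6 8 6 6]
  -> period-2 cycle (repeats step 9); tank 1 never drops to <=3
Tank 1 never reaches <=3 within 15 steps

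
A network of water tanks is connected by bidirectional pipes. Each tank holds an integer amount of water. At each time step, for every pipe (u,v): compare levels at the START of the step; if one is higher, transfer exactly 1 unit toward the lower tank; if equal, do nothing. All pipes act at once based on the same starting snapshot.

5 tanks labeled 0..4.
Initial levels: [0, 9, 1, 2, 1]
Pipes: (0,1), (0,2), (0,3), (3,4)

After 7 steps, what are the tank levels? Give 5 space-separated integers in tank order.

Step 1: flows [1->0,2->0,3->0,3->4] -> levels [3 8 0 0 2]
Step 2: flows [1->0,0->2,0->3,4->3] -> levels [2 7 1 2 1]
Step 3: flows [1->0,0->2,0=3,3->4] -> levels [2 6 2 1 2]
Step 4: flows [1->0,0=2,0->3,4->3] -> levels [2 5 2 3 1]
Step 5: flows [1->0,0=2,3->0,3->4] -> levels [4 4 2 1 2]
Step 6: flows [0=1,0->2,0->3,4->3] -> levels [2 4 3 3 1]
Step 7: flows [1->0,2->0,3->0,3->4] -> levels [5 3 2 1 2]

Answer: 5 3 2 1 2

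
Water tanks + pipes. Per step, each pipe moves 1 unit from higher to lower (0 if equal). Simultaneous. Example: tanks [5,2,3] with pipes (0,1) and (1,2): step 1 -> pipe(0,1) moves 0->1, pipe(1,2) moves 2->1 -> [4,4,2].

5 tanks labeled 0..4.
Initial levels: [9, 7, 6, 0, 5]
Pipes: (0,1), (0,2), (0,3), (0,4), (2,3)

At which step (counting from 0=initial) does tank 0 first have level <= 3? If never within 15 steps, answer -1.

Step 1: flows [0->1,0->2,0->3,0->4,2->3] -> levels [5 8 6 2 6]
Step 2: flows [1->0,2->0,0->3,4->0,2->3] -> levels [7 7 4 4 5]
Step 3: flows [0=1,0->2,0->3,0->4,2=3] -> levels [4 7 5 5 6]
Step 4: flows [1->0,2->0,3->0,4->0,2=3] -> levels [8 6 4 4 5]
Step 5: flows [0->1,0->2,0->3,0->4,2=3] -> levels [4 7 5 5 6]
  -> period-2 cycle (repeats step 3); tank 0 never drops to <=3
Tank 0 never reaches <=3 within 15 steps

Answer: -1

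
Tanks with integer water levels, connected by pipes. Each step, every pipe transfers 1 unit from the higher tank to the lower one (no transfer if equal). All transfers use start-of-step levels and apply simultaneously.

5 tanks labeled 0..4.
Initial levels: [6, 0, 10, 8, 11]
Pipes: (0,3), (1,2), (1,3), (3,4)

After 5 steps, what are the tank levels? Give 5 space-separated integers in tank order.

Answer: 7 6 7 8 7

Derivation:
Step 1: flows [3->0,2->1,3->1,4->3] -> levels [7 2 9 7 10]
Step 2: flows [0=3,2->1,3->1,4->3] -> levels [7 4 8 7 9]
Step 3: flows [0=3,2->1,3->1,4->3] -> levels [7 6 7 7 8]
Step 4: flows [0=3,2->1,3->1,4->3] -> levels [7 8 6 7 7]
Step 5: flows [0=3,1->2,1->3,3=4] -> levels [7 6 7 8 7]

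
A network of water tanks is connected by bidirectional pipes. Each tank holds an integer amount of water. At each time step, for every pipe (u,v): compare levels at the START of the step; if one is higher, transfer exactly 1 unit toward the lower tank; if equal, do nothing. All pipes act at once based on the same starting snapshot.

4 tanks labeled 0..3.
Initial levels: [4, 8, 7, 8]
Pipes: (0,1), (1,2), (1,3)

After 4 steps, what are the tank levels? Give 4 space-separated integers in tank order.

Answer: 6 9 6 6

Derivation:
Step 1: flows [1->0,1->2,1=3] -> levels [5 6 8 8]
Step 2: flows [1->0,2->1,3->1] -> levels [6 7 7 7]
Step 3: flows [1->0,1=2,1=3] -> levels [7 6 7 7]
Step 4: flows [0->1,2->1,3->1] -> levels [6 9 6 6]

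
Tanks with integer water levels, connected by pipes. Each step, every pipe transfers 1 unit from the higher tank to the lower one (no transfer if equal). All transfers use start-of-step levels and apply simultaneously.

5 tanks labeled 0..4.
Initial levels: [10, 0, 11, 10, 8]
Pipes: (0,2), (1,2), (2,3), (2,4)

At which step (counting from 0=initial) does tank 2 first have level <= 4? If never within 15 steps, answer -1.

Step 1: flows [2->0,2->1,2->3,2->4] -> levels [11 1 7 11 9]
Step 2: flows [0->2,2->1,3->2,4->2] -> levels [10 2 9 10 8]
Step 3: flows [0->2,2->1,3->2,2->4] -> levels [9 3 9 9 9]
Step 4: flows [0=2,2->1,2=3,2=4] -> levels [9 4 8 9 9]
Step 5: flows [0->2,2->1,3->2,4->2] -> levels [8 5 10 8 8]
Step 6: flows [2->0,2->1,2->3,2->4] -> levels [9 6 6 9 9]
Step 7: flows [0->2,1=2,3->2,4->2] -> levels [8 6 9 8 8]
Step 8: flows [2->0,2->1,2->3,2->4] -> levels [9 7 5 9 9]
Step 9: flows [0->2,1->2,3->2,4->2] -> levels [8 6 9 8 8]
  -> period-2 cycle (repeats step 7); tank 2 never drops to <=4
Tank 2 never reaches <=4 within 15 steps

Answer: -1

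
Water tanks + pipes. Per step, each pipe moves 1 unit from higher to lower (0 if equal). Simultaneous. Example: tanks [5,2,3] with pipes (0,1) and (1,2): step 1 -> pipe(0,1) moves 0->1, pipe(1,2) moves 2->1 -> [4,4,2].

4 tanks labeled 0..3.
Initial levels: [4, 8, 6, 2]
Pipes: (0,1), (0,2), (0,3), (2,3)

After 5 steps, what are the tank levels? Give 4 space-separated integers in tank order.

Step 1: flows [1->0,2->0,0->3,2->3] -> levels [5 7 4 4]
Step 2: flows [1->0,0->2,0->3,2=3] -> levels [4 6 5 5]
Step 3: flows [1->0,2->0,3->0,2=3] -> levels [7 5 4 4]
Step 4: flows [0->1,0->2,0->3,2=3] -> levels [4 6 5 5]
  -> period-2 cycle: step 4 state = step 2 state
  -> state at step 5: (5-2) mod 2 = 1, same as step 3 -> [7 5 4 4]

Answer: 7 5 4 4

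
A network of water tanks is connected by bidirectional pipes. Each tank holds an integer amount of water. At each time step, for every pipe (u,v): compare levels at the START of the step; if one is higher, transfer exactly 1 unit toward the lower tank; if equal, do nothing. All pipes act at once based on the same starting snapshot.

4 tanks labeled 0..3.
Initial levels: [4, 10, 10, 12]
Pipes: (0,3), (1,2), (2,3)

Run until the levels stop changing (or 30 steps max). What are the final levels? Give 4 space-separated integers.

Answer: 9 9 10 8

Derivation:
Step 1: flows [3->0,1=2,3->2] -> levels [5 10 11 10]
Step 2: flows [3->0,2->1,2->3] -> levels [6 11 9 10]
Step 3: flows [3->0,1->2,3->2] -> levels [7 10 11 8]
Step 4: flows [3->0,2->1,2->3] -> levels [8 11 9 8]
Step 5: flows [0=3,1->2,2->3] -> levels [8 10 9 9]
Step 6: flows [3->0,1->2,2=3] -> levels [9 9 10 8]
Step 7: flows [0->3,2->1,2->3] -> levels [8 10 8 10]
Step 8: flows [3->0,1->2,3->2] -> levels [9 9 10 8]
  -> period-2 cycle: step 8 state = step 6 state; never stabilizes
  -> state at step 30: (30-6) mod 2 = 0, same as step 6 -> [9 9 10 8]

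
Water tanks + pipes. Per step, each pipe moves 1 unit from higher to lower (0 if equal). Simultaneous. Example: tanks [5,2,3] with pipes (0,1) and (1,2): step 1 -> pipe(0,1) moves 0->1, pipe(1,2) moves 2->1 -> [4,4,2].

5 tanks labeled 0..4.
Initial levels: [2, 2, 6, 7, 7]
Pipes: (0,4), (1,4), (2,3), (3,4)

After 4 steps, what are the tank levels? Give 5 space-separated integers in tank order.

Answer: 5 5 5 6 3

Derivation:
Step 1: flows [4->0,4->1,3->2,3=4] -> levels [3 3 7 6 5]
Step 2: flows [4->0,4->1,2->3,3->4] -> levels [4 4 6 6 4]
Step 3: flows [0=4,1=4,2=3,3->4] -> levels [4 4 6 5 5]
Step 4: flows [4->0,4->1,2->3,3=4] -> levels [5 5 5 6 3]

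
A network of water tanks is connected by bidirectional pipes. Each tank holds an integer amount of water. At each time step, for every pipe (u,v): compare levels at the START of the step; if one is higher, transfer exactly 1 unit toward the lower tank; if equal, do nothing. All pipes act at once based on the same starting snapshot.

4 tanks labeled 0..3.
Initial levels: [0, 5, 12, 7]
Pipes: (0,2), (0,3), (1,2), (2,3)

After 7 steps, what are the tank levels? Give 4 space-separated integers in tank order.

Answer: 6 6 7 5

Derivation:
Step 1: flows [2->0,3->0,2->1,2->3] -> levels [2 6 9 7]
Step 2: flows [2->0,3->0,2->1,2->3] -> levels [4 7 6 7]
Step 3: flows [2->0,3->0,1->2,3->2] -> levels [6 6 7 5]
Step 4: flows [2->0,0->3,2->1,2->3] -> levels [6 7 4 7]
Step 5: flows [0->2,3->0,1->2,3->2] -> levels [6 6 7 5]
  -> period-2 cycle: step 5 state = step 3 state
  -> state at step 7: (7-3) mod 2 = 0, same as step 3 -> [6 6 7 5]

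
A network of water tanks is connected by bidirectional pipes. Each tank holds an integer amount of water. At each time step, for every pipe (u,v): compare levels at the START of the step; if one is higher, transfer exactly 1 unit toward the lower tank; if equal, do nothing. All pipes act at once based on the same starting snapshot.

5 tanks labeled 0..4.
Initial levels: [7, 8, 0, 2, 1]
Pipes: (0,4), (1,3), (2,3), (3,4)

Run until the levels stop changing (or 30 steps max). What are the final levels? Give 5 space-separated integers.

Answer: 4 3 3 5 3

Derivation:
Step 1: flows [0->4,1->3,3->2,3->4] -> levels [6 7 1 1 3]
Step 2: flows [0->4,1->3,2=3,4->3] -> levels [5 6 1 3 3]
Step 3: flows [0->4,1->3,3->2,3=4] -> levels [4 5 2 3 4]
Step 4: flows [0=4,1->3,3->2,4->3] -> levels [4 4 3 4 3]
Step 5: flows [0->4,1=3,3->2,3->4] -> levels [3 4 4 2 5]
Step 6: flows [4->0,1->3,2->3,4->3] -> levels [4 3 3 5 3]
Step 7: flows [0->4,3->1,3->2,3->4] -> levels [3 4 4 2 5]
  -> period-2 cycle: step 7 state = step 5 state; never stabilizes
  -> state at step 30: (30-5) mod 2 = 1, same as step 6 -> [4 3 3 5 3]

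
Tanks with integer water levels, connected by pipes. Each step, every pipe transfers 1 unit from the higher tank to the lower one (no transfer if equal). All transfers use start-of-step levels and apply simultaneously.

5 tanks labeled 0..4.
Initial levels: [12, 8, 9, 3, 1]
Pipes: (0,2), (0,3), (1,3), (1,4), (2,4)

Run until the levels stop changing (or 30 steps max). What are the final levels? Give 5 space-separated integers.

Answer: 6 6 7 7 7

Derivation:
Step 1: flows [0->2,0->3,1->3,1->4,2->4] -> levels [10 6 9 5 3]
Step 2: flows [0->2,0->3,1->3,1->4,2->4] -> levels [8 4 9 7 5]
Step 3: flows [2->0,0->3,3->1,4->1,2->4] -> levels [8 6 7 7 5]
Step 4: flows [0->2,0->3,3->1,1->4,2->4] -> levels [6 6 7 7 7]
Step 5: flows [2->0,3->0,3->1,4->1,2=4] -> levels [8 8 6 5 6]
Step 6: flows [0->2,0->3,1->3,1->4,2=4] -> levels [6 6 7 7 7]
  -> period-2 cycle: step 6 state = step 4 state; never stabilizes
  -> state at step 30: (30-4) mod 2 = 0, same as step 4 -> [6 6 7 7 7]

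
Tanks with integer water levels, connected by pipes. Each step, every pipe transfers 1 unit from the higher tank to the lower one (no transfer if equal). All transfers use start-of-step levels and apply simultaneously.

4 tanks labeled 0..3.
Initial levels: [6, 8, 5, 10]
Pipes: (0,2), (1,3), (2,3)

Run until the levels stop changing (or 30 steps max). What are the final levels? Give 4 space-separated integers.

Answer: 8 7 6 8

Derivation:
Step 1: flows [0->2,3->1,3->2] -> levels [5 9 7 8]
Step 2: flows [2->0,1->3,3->2] -> levels [6 8 7 8]
Step 3: flows [2->0,1=3,3->2] -> levels [7 8 7 7]
Step 4: flows [0=2,1->3,2=3] -> levels [7 7 7 8]
Step 5: flows [0=2,3->1,3->2] -> levels [7 8 8 6]
Step 6: flows [2->0,1->3,2->3] -> levels [8 7 6 8]
Step 7: flows [0->2,3->1,3->2] -> levels [7 8 8 6]
  -> period-2 cycle: step 7 state = step 5 state; never stabilizes
  -> state at step 30: (30-5) mod 2 = 1, same as step 6 -> [8 7 6 8]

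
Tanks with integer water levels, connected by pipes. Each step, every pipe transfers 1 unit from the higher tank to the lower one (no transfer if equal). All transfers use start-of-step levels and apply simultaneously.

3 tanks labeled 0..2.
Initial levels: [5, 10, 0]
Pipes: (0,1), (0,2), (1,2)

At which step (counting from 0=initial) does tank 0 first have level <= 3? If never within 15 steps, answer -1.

Step 1: flows [1->0,0->2,1->2] -> levels [5 8 2]
Step 2: flows [1->0,0->2,1->2] -> levels [5 6 4]
Step 3: flows [1->0,0->2,1->2] -> levels [5 4 6]
Step 4: flows [0->1,2->0,2->1] -> levels [5 6 4]
  -> period-2 cycle (repeats step 2); tank 0 never drops to <=3
Tank 0 never reaches <=3 within 15 steps

Answer: -1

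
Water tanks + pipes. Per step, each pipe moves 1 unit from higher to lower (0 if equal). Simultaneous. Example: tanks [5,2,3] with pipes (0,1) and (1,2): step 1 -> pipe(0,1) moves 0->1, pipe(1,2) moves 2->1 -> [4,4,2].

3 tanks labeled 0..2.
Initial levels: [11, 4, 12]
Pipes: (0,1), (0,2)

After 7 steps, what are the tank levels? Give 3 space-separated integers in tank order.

Step 1: flows [0->1,2->0] -> levels [11 5 11]
Step 2: flows [0->1,0=2] -> levels [10 6 11]
Step 3: flows [0->1,2->0] -> levels [10 7 10]
Step 4: flows [0->1,0=2] -> levels [9 8 10]
Step 5: flows [0->1,2->0] -> levels [9 9 9]
Step 6: flows [0=1,0=2] -> levels [9 9 9]
  -> stable; steps 7..7 unchanged -> [9 9 9]

Answer: 9 9 9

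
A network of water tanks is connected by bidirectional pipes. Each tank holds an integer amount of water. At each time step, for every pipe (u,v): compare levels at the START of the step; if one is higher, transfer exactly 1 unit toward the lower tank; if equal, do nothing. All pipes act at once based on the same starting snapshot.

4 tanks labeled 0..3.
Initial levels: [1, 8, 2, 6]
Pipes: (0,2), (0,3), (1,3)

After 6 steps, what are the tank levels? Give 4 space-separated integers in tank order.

Step 1: flows [2->0,3->0,1->3] -> levels [3 7 1 6]
Step 2: flows [0->2,3->0,1->3] -> levels [3 6 2 6]
Step 3: flows [0->2,3->0,1=3] -> levels [3 6 3 5]
Step 4: flows [0=2,3->0,1->3] -> levels [4 5 3 5]
Step 5: flows [0->2,3->0,1=3] -> levels [4 5 4 4]
Step 6: flows [0=2,0=3,1->3] -> levels [4 4 4 5]

Answer: 4 4 4 5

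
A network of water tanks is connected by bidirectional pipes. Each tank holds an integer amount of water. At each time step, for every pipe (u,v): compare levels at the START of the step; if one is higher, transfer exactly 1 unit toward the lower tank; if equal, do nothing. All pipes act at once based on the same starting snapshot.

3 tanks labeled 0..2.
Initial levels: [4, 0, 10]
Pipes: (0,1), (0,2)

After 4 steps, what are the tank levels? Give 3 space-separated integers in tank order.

Answer: 4 4 6

Derivation:
Step 1: flows [0->1,2->0] -> levels [4 1 9]
Step 2: flows [0->1,2->0] -> levels [4 2 8]
Step 3: flows [0->1,2->0] -> levels [4 3 7]
Step 4: flows [0->1,2->0] -> levels [4 4 6]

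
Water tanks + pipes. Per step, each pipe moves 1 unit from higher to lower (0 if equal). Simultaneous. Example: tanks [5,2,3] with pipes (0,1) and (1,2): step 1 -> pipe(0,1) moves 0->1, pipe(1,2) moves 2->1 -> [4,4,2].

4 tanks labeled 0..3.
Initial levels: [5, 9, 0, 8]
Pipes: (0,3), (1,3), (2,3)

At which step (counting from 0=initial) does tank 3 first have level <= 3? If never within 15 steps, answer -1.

Step 1: flows [3->0,1->3,3->2] -> levels [6 8 1 7]
Step 2: flows [3->0,1->3,3->2] -> levels [7 7 2 6]
Step 3: flows [0->3,1->3,3->2] -> levels [6 6 3 7]
Step 4: flows [3->0,3->1,3->2] -> levels [7 7 4 4]
Step 5: flows [0->3,1->3,2=3] -> levels [6 6 4 6]
Step 6: flows [0=3,1=3,3->2] -> levels [6 6 5 5]
Step 7: flows [0->3,1->3,2=3] -> levels [5 5 5 7]
Step 8: flows [3->0,3->1,3->2] -> levels [6 6 6 4]
Step 9: flows [0->3,1->3,2->3] -> levels [5 5 5 7]
  -> period-2 cycle (repeats step 7); tank 3 never drops to <=3
Tank 3 never reaches <=3 within 15 steps

Answer: -1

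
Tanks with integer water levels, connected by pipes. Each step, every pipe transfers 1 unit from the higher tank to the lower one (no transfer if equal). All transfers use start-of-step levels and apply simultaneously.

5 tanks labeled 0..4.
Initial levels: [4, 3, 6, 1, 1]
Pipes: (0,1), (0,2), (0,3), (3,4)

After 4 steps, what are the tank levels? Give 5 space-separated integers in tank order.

Answer: 5 3 3 1 3

Derivation:
Step 1: flows [0->1,2->0,0->3,3=4] -> levels [3 4 5 2 1]
Step 2: flows [1->0,2->0,0->3,3->4] -> levels [4 3 4 2 2]
Step 3: flows [0->1,0=2,0->3,3=4] -> levels [2 4 4 3 2]
Step 4: flows [1->0,2->0,3->0,3->4] -> levels [5 3 3 1 3]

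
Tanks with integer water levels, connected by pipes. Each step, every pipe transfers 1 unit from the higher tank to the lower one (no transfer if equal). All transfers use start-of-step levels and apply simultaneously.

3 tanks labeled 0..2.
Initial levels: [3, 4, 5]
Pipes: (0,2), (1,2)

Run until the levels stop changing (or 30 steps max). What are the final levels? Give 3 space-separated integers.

Answer: 3 4 5

Derivation:
Step 1: flows [2->0,2->1] -> levels [4 5 3]
Step 2: flows [0->2,1->2] -> levels [3 4 5]
  -> period-2 cycle: step 2 state = step 0 state; never stabilizes
  -> state at step 30: (30-0) mod 2 = 0, same as step 0 -> [3 4 5]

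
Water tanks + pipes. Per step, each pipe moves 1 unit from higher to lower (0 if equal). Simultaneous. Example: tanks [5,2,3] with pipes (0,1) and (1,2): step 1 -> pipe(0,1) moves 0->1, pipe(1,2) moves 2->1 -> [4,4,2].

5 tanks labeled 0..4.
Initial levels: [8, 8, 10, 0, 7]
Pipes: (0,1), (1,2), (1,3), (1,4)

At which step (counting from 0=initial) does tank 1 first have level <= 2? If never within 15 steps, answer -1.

Answer: -1

Derivation:
Step 1: flows [0=1,2->1,1->3,1->4] -> levels [8 7 9 1 8]
Step 2: flows [0->1,2->1,1->3,4->1] -> levels [7 9 8 2 7]
Step 3: flows [1->0,1->2,1->3,1->4] -> levels [8 5 9 3 8]
Step 4: flows [0->1,2->1,1->3,4->1] -> levels [7 7 8 4 7]
Step 5: flows [0=1,2->1,1->3,1=4] -> levels [7 7 7 5 7]
Step 6: flows [0=1,1=2,1->3,1=4] -> levels [7 6 7 6 7]
Step 7: flows [0->1,2->1,1=3,4->1] -> levels [6 9 6 6 6]
Step 8: flows [1->0,1->2,1->3,1->4] -> levels [7 5 7 7 7]
Step 9: flows [0->1,2->1,3->1,4->1] -> levels [6 9 6 6 6]
  -> period-2 cycle (repeats step 7); tank 1 never drops to <=2
Tank 1 never reaches <=2 within 15 steps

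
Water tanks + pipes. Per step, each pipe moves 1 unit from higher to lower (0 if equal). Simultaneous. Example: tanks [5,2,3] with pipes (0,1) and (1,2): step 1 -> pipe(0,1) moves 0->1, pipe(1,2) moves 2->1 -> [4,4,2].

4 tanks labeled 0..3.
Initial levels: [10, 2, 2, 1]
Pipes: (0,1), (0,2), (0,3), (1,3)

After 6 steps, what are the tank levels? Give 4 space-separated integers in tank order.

Step 1: flows [0->1,0->2,0->3,1->3] -> levels [7 2 3 3]
Step 2: flows [0->1,0->2,0->3,3->1] -> levels [4 4 4 3]
Step 3: flows [0=1,0=2,0->3,1->3] -> levels [3 3 4 5]
Step 4: flows [0=1,2->0,3->0,3->1] -> levels [5 4 3 3]
Step 5: flows [0->1,0->2,0->3,1->3] -> levels [2 4 4 5]
Step 6: flows [1->0,2->0,3->0,3->1] -> levels [5 4 3 3]

Answer: 5 4 3 3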